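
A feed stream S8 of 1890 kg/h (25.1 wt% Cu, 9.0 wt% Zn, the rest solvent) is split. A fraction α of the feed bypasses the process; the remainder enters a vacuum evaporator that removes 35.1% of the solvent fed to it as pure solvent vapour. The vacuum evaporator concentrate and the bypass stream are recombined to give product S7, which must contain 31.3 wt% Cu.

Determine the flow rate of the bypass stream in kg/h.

271.5 kg/h

All 1890×0.251 = 474.39 kg/h of Cu reaches S7, so S7 = 474.39/0.313 = 1515.6 kg/h and vapour = 374.38 kg/h.
The evaporator receives (1−α)·1890 of feed at 0.659 solvent and removes 0.351 of that solvent:
0.351×0.659×(1−α)×1890 = 374.38
(1−α) = 374.38/437.17 = 0.8564;  α = 0.1436.
Bypass flow = 0.1436×1890 = 271.49 kg/h.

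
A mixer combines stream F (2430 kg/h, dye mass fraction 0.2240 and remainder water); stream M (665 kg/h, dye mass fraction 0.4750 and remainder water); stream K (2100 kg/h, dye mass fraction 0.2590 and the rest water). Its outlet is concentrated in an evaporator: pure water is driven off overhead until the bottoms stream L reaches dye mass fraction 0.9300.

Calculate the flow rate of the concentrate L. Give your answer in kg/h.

1510 kg/h

dye entering = 2430×0.224 + 665×0.475 + 2100×0.259 = 1404.1 kg/h.
All dye reports to L, so L = 1404.1/0.930 = 1509.8 kg/h.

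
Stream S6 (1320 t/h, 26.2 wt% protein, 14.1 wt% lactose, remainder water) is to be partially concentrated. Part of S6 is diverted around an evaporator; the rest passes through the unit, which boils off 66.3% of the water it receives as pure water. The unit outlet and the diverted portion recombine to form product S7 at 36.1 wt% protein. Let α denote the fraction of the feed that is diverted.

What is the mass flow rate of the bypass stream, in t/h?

405.4 t/h

All 1320×0.262 = 345.84 t/h of protein reaches S7, so S7 = 345.84/0.361 = 958.01 t/h and vapour = 361.99 t/h.
The evaporator receives (1−α)·1320 of feed at 0.597 water and removes 0.663 of that water:
0.663×0.597×(1−α)×1320 = 361.99
(1−α) = 361.99/522.47 = 0.6929;  α = 0.3071.
Bypass flow = 0.3071×1320 = 405.44 t/h.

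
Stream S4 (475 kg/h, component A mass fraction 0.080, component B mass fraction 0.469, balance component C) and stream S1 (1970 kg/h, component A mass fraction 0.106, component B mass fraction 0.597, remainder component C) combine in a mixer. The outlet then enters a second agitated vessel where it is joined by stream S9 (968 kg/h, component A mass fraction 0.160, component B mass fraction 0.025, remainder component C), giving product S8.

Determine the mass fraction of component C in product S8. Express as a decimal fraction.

Overall, product flow = 3413 kg/h.
component C in = 475×0.451 + 1970×0.297 + 968×0.815 = 1588.2 kg/h.
component C fraction in S8 = 0.465.

0.465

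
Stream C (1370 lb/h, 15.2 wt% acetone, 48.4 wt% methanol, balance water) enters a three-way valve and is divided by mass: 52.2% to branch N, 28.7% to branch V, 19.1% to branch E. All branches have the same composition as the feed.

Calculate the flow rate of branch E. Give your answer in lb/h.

Branch E flow = 0.191×1370 = 261.67 lb/h.

261.7 lb/h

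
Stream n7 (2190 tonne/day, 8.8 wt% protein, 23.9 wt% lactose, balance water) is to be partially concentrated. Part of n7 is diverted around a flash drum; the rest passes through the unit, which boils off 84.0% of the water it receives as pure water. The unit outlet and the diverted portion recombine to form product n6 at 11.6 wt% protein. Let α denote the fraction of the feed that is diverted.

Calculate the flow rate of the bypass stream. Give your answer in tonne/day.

1255 tonne/day

All 2190×0.088 = 192.72 tonne/day of protein reaches n6, so n6 = 192.72/0.116 = 1661.4 tonne/day and vapour = 528.62 tonne/day.
The evaporator receives (1−α)·2190 of feed at 0.673 water and removes 0.840 of that water:
0.840×0.673×(1−α)×2190 = 528.62
(1−α) = 528.62/1238.1 = 0.4270;  α = 0.5730.
Bypass flow = 0.5730×2190 = 1254.9 tonne/day.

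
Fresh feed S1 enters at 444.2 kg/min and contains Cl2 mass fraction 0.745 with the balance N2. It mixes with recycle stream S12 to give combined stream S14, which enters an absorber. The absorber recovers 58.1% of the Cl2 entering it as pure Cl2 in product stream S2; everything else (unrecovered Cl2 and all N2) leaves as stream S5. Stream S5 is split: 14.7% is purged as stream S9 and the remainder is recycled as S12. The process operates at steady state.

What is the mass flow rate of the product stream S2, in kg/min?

299.2 kg/min

Cl2 in S14: m_A = 444.2×0.745 + (1−0.147)·(1−0.581)·m_A, so m_A = 330.93/0.6426 = 514.99 kg/min.
Product S2 = 0.581×514.99 = 299.21 kg/min.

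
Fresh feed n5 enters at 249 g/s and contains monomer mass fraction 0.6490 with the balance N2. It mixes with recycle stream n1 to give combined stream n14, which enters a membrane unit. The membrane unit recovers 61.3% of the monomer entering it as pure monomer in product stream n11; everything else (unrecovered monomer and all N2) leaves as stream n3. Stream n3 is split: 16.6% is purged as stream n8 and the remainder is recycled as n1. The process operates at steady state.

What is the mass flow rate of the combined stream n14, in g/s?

765.1 g/s

N2 enters only via n5 and leaves only via the purge: 249×0.351 = 0.166×(N2 in n3), and the membrane unit passes all N2, so N2 in n14 = N2 in n3 = 526.5 g/s.
monomer in n14: m_A = 249×0.649 + (1−0.166)·(1−0.613)·m_A, so m_A = 161.6/0.6772 = 238.62 g/s.
n14 = 238.62 + 526.5 = 765.12 g/s.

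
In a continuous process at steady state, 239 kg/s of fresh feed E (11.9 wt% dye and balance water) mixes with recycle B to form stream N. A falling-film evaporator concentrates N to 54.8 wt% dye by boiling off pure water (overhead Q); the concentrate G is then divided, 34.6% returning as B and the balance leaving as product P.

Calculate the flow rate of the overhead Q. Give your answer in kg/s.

187.1 kg/s

Overall dye balance (none leaves overhead): dye in fresh feed = dye in product, i.e. 239×0.119 = (1−0.346)·G·0.548.
G = 28.441/(0.548×0.654) = 79.357 kg/s.
Recycle B = 0.346×79.357 = 27.458 kg/s.
Combined feed N = 239 + 27.458 = 266.46 kg/s.
Overhead Q = N − G = 266.46 − 79.357 = 187.1 kg/s.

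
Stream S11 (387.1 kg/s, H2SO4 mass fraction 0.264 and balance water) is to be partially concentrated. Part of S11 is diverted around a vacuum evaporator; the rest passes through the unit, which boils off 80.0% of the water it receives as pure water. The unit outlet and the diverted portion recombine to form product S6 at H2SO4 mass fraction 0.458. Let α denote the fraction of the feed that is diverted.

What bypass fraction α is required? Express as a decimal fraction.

0.281

All 387.1×0.264 = 102.19 kg/s of H2SO4 reaches S6, so S6 = 102.19/0.458 = 223.13 kg/s and vapour = 163.97 kg/s.
The evaporator receives (1−α)·387.1 of feed at 0.736 water and removes 0.800 of that water:
0.800×0.736×(1−α)×387.1 = 163.97
(1−α) = 163.97/227.92 = 0.7194;  α = 0.2806.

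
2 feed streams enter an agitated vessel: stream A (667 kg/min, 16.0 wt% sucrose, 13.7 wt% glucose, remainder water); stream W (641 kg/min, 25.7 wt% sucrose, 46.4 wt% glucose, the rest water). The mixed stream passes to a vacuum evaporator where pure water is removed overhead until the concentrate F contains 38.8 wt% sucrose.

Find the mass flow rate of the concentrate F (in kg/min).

sucrose entering = 667×0.160 + 641×0.257 = 271.46 kg/min.
All sucrose reports to F, so F = 271.46/0.388 = 699.63 kg/min.

699.6 kg/min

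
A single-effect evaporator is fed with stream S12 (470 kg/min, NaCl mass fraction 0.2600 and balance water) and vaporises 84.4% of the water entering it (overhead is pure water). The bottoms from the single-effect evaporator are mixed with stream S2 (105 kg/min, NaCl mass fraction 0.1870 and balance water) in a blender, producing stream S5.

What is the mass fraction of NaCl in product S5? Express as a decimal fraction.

Vapour removed = 0.844×0.740×470 = 293.54 kg/min; concentrate = 176.46 kg/min.
NaCl reaching the mixer = 122.2 (from concentrate) + 105×0.187 = 141.84 kg/min.
Product flow = 176.46 + 105 = 281.46 kg/min; NaCl fraction = 0.5039.

0.5039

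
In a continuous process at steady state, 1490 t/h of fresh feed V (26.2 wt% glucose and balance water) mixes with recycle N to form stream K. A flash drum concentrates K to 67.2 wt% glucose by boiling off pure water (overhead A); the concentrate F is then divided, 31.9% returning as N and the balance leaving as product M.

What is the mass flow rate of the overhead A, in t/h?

909.1 t/h

Overall glucose balance (none leaves overhead): glucose in fresh feed = glucose in product, i.e. 1490×0.262 = (1−0.319)·F·0.672.
F = 390.38/(0.672×0.681) = 853.04 t/h.
Recycle N = 0.319×853.04 = 272.12 t/h.
Combined feed K = 1490 + 272.12 = 1762.1 t/h.
Overhead A = K − F = 1762.1 − 853.04 = 909.08 t/h.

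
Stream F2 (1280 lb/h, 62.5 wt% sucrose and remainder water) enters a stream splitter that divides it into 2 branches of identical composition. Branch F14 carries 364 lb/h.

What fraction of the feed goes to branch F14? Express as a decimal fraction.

Fraction to F14 = 364/1280 = 0.2844.

0.284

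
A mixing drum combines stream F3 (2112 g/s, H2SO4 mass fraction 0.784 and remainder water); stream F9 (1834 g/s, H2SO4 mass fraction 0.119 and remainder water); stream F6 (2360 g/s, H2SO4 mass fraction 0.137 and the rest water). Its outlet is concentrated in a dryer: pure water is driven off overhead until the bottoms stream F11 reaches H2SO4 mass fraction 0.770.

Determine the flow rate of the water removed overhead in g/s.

3452 g/s

H2SO4 entering = 2112×0.784 + 1834×0.119 + 2360×0.137 = 2197.4 g/s.
All H2SO4 reports to F11, so F11 = 2197.4/0.770 = 2853.7 g/s.
Total feed = 6306 g/s; overhead = 6306 − 2853.7 = 3452.3 g/s.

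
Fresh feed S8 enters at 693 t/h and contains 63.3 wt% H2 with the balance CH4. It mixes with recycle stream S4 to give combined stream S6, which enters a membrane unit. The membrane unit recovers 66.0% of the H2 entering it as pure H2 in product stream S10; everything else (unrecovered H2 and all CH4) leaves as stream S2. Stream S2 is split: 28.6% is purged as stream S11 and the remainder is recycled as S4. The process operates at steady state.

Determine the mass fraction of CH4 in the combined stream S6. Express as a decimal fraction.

CH4 enters only via S8 and leaves only via the purge: 693×0.367 = 0.286×(CH4 in S2), and the membrane unit passes all CH4, so CH4 in S6 = CH4 in S2 = 889.27 t/h.
H2 in S6: m_A = 693×0.633 + (1−0.286)·(1−0.660)·m_A, so m_A = 438.67/0.7572 = 579.3 t/h.
S6 = 579.3 + 889.27 = 1468.6 t/h.
CH4 fraction in S6 = 889.27/1468.6 = 0.606.

0.606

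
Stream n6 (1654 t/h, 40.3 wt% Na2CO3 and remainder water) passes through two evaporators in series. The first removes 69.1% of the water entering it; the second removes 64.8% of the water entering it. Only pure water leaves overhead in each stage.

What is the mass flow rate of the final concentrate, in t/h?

774 t/h

water in feed = 1654×0.597 = 987.44 t/h.
After stage 1: water left = (1−0.691)×987.44 = 305.12; stream total = 971.68 t/h.
After stage 2: water left = (1−0.648)×305.12 = 107.4; final concentrate = 773.96 t/h.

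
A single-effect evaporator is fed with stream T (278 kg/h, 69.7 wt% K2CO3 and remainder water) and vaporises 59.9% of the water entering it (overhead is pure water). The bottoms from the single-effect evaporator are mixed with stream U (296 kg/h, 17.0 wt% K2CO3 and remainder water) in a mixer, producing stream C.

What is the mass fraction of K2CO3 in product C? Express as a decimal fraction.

0.466

Vapour removed = 0.599×0.303×278 = 50.456 kg/h; concentrate = 227.54 kg/h.
K2CO3 reaching the mixer = 193.77 (from concentrate) + 296×0.170 = 244.09 kg/h.
Product flow = 227.54 + 296 = 523.54 kg/h; K2CO3 fraction = 0.466.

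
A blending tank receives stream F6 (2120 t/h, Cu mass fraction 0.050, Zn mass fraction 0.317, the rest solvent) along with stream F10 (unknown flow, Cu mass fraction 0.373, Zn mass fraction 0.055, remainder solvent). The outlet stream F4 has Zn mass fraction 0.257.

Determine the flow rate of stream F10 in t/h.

Let F10 be the unknown flow. Total out = 2120 + F10.
Zn balance: 672.04 + 0.055·F10 = 0.257·(2120 + F10)
(0.055 − 0.257)·F10 = 0.257×2120 − 672.04 = -127.2
F10 = -127.2 / -0.202 = 629.7 t/h

629.7 t/h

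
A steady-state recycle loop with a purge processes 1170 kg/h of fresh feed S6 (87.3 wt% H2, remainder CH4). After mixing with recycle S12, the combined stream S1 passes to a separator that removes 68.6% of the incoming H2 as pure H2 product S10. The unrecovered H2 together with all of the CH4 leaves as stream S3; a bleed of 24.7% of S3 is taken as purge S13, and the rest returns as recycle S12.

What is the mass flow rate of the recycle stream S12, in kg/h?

CH4 enters only via S6 and leaves only via the purge: 1170×0.127 = 0.247×(CH4 in S3), and the separator passes all CH4, so CH4 in S1 = CH4 in S3 = 601.58 kg/h.
H2 in S1: m_A = 1170×0.873 + (1−0.247)·(1−0.686)·m_A, so m_A = 1021.4/0.7636 = 1337.7 kg/h.
S3 = (1−0.686)×1337.7 + 601.58 = 1021.6 kg/h.
Recycle S12 = (1−0.247)×1021.6 = 769.28 kg/h.

769.3 kg/h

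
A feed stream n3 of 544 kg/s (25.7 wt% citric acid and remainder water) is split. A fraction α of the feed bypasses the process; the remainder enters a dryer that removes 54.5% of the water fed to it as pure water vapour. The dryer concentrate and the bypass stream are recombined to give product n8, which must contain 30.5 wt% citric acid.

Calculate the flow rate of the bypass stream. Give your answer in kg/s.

332.6 kg/s

All 544×0.257 = 139.81 kg/s of citric acid reaches n8, so n8 = 139.81/0.305 = 458.39 kg/s and vapour = 85.613 kg/s.
The evaporator receives (1−α)·544 of feed at 0.743 water and removes 0.545 of that water:
0.545×0.743×(1−α)×544 = 85.613
(1−α) = 85.613/220.28 = 0.3886;  α = 0.6114.
Bypass flow = 0.6114×544 = 332.58 kg/s.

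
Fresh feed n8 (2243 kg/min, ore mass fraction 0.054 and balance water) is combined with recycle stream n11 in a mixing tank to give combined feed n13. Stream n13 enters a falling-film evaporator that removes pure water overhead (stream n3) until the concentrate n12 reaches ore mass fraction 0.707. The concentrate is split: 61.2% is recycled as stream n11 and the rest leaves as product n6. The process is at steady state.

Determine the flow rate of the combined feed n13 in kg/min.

Overall ore balance (none leaves overhead): ore in fresh feed = ore in product, i.e. 2243×0.054 = (1−0.612)·n12·0.707.
n12 = 121.12/(0.707×0.388) = 441.54 kg/min.
Recycle n11 = 0.612×441.54 = 270.22 kg/min.
Combined feed n13 = 2243 + 270.22 = 2513.2 kg/min.

2513 kg/min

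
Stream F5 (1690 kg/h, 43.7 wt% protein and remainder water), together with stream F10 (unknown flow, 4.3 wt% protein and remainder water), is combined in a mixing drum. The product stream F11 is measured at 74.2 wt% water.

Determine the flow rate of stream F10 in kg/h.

1407 kg/h

Let F10 be the unknown flow. Total out = 1690 + F10.
water balance: 951.47 + 0.957·F10 = 0.742·(1690 + F10)
(0.957 − 0.742)·F10 = 0.742×1690 − 951.47 = 302.51
F10 = 302.51 / 0.215 = 1407 kg/h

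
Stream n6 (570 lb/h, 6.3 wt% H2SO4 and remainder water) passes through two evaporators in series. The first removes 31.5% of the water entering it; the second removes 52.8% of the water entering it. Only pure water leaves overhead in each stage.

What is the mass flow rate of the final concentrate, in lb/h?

208.6 lb/h

water in feed = 570×0.937 = 534.09 lb/h.
After stage 1: water left = (1−0.315)×534.09 = 365.85; stream total = 401.76 lb/h.
After stage 2: water left = (1−0.528)×365.85 = 172.68; final concentrate = 208.59 lb/h.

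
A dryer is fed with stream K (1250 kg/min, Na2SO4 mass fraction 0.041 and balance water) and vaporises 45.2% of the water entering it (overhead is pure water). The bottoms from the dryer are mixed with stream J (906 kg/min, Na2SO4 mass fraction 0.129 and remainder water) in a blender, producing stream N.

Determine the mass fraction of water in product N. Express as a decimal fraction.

Vapour removed = 0.452×0.959×1250 = 541.83 kg/min; concentrate = 708.17 kg/min.
water reaching the mixer = 656.92 (from concentrate) + 906×0.871 = 1446 kg/min.
Product flow = 708.17 + 906 = 1614.2 kg/min; water fraction = 0.896.

0.896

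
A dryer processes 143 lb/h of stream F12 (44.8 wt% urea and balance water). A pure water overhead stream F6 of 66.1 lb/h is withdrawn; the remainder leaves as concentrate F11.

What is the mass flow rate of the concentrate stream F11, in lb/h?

76.9 lb/h

Concentrate = 143 − 66.1 = 76.9 lb/h.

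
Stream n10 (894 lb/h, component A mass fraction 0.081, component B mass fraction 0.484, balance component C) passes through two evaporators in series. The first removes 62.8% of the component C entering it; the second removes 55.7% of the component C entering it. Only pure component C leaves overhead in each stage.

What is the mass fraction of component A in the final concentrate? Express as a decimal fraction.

0.127

component C in feed = 894×0.435 = 388.89 lb/h.
After stage 1: component C left = (1−0.628)×388.89 = 144.67; stream total = 649.78 lb/h.
After stage 2: component C left = (1−0.557)×144.67 = 64.088; final concentrate = 569.2 lb/h.
component A fraction = 72.414/569.2 = 0.127.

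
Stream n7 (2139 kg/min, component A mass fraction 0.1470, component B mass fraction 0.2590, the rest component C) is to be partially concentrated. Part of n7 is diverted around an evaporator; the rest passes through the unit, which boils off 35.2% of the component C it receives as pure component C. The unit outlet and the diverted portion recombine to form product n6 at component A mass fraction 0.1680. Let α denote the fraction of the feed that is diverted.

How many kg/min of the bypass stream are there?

860.2 kg/min

All 2139×0.147 = 314.43 kg/min of component A reaches n6, so n6 = 314.43/0.168 = 1871.6 kg/min and vapour = 267.38 kg/min.
The evaporator receives (1−α)·2139 of feed at 0.594 component C and removes 0.352 of that component C:
0.352×0.594×(1−α)×2139 = 267.38
(1−α) = 267.38/447.24 = 0.5978;  α = 0.4022.
Bypass flow = 0.4022×2139 = 860.23 kg/min.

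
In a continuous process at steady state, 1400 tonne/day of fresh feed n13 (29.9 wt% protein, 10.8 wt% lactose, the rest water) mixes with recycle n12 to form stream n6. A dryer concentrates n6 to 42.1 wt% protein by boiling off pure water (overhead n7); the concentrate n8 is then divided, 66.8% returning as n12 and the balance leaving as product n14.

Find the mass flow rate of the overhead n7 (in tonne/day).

405.7 tonne/day

Overall protein balance (none leaves overhead): protein in fresh feed = protein in product, i.e. 1400×0.299 = (1−0.668)·n8·0.421.
n8 = 418.6/(0.421×0.332) = 2994.9 tonne/day.
Recycle n12 = 0.668×2994.9 = 2000.6 tonne/day.
Combined feed n6 = 1400 + 2000.6 = 3400.6 tonne/day.
Overhead n7 = n6 − n8 = 3400.6 − 2994.9 = 405.7 tonne/day.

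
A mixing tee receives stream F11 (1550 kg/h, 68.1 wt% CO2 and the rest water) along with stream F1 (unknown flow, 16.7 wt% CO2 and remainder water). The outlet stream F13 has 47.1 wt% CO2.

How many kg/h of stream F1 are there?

1071 kg/h

Let F1 be the unknown flow. Total out = 1550 + F1.
CO2 balance: 1055.6 + 0.167·F1 = 0.471·(1550 + F1)
(0.167 − 0.471)·F1 = 0.471×1550 − 1055.6 = -325.5
F1 = -325.5 / -0.304 = 1070.7 kg/h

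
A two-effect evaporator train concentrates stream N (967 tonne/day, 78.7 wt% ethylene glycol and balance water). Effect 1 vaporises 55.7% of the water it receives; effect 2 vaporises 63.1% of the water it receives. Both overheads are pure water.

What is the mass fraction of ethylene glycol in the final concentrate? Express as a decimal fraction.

0.958

water in feed = 967×0.213 = 205.97 tonne/day.
After stage 1: water left = (1−0.557)×205.97 = 91.245; stream total = 852.27 tonne/day.
After stage 2: water left = (1−0.631)×91.245 = 33.669; final concentrate = 794.7 tonne/day.
ethylene glycol fraction = 761.03/794.7 = 0.958.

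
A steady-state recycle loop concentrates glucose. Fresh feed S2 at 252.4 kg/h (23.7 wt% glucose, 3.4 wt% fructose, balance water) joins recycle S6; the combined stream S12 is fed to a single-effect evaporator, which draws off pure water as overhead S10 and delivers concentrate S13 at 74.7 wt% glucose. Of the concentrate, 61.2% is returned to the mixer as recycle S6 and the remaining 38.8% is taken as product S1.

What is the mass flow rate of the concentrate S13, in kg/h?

Overall glucose balance (none leaves overhead): glucose in fresh feed = glucose in product, i.e. 252.4×0.237 = (1−0.612)·S13·0.747.
S13 = 59.819/(0.747×0.388) = 206.39 kg/h.

206.4 kg/h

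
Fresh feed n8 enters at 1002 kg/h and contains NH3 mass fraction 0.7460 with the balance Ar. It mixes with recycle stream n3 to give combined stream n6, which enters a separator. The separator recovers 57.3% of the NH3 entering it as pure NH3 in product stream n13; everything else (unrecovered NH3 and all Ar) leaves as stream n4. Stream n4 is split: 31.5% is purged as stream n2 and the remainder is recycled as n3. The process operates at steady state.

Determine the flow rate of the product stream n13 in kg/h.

NH3 in n6: m_A = 1002×0.746 + (1−0.315)·(1−0.573)·m_A, so m_A = 747.49/0.7075 = 1056.5 kg/h.
Product n13 = 0.573×1056.5 = 605.39 kg/h.

605.4 kg/h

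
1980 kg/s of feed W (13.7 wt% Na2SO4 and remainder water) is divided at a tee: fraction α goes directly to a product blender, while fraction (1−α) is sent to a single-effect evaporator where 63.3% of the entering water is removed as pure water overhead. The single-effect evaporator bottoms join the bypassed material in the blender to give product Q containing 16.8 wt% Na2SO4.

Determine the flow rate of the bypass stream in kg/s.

All 1980×0.137 = 271.26 kg/s of Na2SO4 reaches Q, so Q = 271.26/0.168 = 1614.6 kg/s and vapour = 365.36 kg/s.
The evaporator receives (1−α)·1980 of feed at 0.863 water and removes 0.633 of that water:
0.633×0.863×(1−α)×1980 = 365.36
(1−α) = 365.36/1081.6 = 0.3378;  α = 0.6622.
Bypass flow = 0.6622×1980 = 1311.2 kg/s.

1311 kg/s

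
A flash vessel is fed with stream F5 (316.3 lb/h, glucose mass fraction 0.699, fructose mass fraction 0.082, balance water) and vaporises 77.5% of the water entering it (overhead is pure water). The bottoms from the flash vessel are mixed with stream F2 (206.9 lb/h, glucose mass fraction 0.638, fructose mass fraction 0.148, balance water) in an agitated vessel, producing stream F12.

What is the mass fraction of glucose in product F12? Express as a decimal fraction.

0.752

Vapour removed = 0.775×0.219×316.3 = 53.684 lb/h; concentrate = 262.62 lb/h.
glucose reaching the mixer = 221.09 (from concentrate) + 206.9×0.638 = 353.1 lb/h.
Product flow = 262.62 + 206.9 = 469.52 lb/h; glucose fraction = 0.752.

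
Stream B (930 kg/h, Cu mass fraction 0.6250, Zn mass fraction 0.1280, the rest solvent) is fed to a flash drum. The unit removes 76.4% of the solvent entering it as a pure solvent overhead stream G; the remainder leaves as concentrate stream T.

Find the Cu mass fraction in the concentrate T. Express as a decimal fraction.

Cu is not removed: 930×0.625 = 581.25 kg/h of Cu enters T.
solvent entering = 930×0.247 = 229.71 kg/h; overhead removed = 0.764×229.71 = 175.5 kg/h.
Concentrate = 930 − 175.5 = 754.5 kg/h.
Mass fraction = 581.25/754.5 = 0.7704.

0.7704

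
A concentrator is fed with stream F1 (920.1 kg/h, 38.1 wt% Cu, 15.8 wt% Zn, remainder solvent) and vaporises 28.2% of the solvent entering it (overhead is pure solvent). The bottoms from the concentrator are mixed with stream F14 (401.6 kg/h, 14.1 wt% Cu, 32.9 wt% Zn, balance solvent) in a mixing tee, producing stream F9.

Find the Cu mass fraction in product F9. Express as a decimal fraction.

Vapour removed = 0.282×0.461×920.1 = 119.61 kg/h; concentrate = 800.49 kg/h.
Cu reaching the mixer = 350.56 (from concentrate) + 401.6×0.141 = 407.18 kg/h.
Product flow = 800.49 + 401.6 = 1202.1 kg/h; Cu fraction = 0.339.

0.339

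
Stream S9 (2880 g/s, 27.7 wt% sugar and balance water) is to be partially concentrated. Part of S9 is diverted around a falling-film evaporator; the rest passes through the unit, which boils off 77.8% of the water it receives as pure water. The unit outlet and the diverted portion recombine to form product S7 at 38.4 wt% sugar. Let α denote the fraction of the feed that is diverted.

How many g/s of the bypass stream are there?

All 2880×0.277 = 797.76 g/s of sugar reaches S7, so S7 = 797.76/0.384 = 2077.5 g/s and vapour = 802.5 g/s.
The evaporator receives (1−α)·2880 of feed at 0.723 water and removes 0.778 of that water:
0.778×0.723×(1−α)×2880 = 802.5
(1−α) = 802.5/1620 = 0.4954;  α = 0.5046.
Bypass flow = 0.5046×2880 = 1453.3 g/s.

1453 g/s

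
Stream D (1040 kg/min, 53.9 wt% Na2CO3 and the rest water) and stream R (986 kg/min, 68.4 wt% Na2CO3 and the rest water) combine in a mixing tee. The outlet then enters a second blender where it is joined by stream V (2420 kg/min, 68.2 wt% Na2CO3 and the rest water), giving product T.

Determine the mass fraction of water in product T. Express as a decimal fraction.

Overall, product flow = 4446 kg/min.
water in = 1040×0.461 + 986×0.316 + 2420×0.318 = 1560.6 kg/min.
water fraction in T = 0.351.

0.351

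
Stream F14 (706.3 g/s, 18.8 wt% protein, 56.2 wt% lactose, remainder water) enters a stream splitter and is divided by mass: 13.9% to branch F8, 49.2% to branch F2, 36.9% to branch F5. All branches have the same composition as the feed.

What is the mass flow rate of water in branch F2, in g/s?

86.87 g/s

Branch F2 total = 0.492×706.3 = 347.5 g/s.
water in F2 = 0.250×347.5 = 86.875 g/s.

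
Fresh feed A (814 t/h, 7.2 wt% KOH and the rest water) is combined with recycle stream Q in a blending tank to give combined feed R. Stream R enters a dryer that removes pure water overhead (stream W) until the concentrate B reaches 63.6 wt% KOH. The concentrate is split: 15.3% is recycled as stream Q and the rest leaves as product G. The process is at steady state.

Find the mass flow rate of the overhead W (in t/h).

Overall KOH balance (none leaves overhead): KOH in fresh feed = KOH in product, i.e. 814×0.072 = (1−0.153)·B·0.636.
B = 58.608/(0.636×0.847) = 108.8 t/h.
Recycle Q = 0.153×108.8 = 16.646 t/h.
Combined feed R = 814 + 16.646 = 830.65 t/h.
Overhead W = R − B = 830.65 − 108.8 = 721.85 t/h.

721.8 t/h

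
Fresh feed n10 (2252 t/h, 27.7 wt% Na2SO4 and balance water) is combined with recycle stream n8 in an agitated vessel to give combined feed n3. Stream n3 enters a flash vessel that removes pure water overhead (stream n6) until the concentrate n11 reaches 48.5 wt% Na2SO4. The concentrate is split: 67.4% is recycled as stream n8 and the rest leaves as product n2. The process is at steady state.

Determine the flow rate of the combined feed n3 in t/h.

4911 t/h

Overall Na2SO4 balance (none leaves overhead): Na2SO4 in fresh feed = Na2SO4 in product, i.e. 2252×0.277 = (1−0.674)·n11·0.485.
n11 = 623.8/(0.485×0.326) = 3945.4 t/h.
Recycle n8 = 0.674×3945.4 = 2659.2 t/h.
Combined feed n3 = 2252 + 2659.2 = 4911.2 t/h.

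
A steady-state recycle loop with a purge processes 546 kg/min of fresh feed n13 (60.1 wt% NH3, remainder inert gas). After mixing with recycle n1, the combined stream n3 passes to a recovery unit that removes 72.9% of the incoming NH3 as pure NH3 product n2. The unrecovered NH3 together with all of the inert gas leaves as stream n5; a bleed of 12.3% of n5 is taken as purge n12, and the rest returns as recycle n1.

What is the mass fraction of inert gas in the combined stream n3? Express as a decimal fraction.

inert gas enters only via n13 and leaves only via the purge: 546×0.399 = 0.123×(inert gas in n5), and the recovery unit passes all inert gas, so inert gas in n3 = inert gas in n5 = 1771.2 kg/min.
NH3 in n3: m_A = 546×0.601 + (1−0.123)·(1−0.729)·m_A, so m_A = 328.15/0.7623 = 430.45 kg/min.
n3 = 430.45 + 1771.2 = 2201.6 kg/min.
inert gas fraction in n3 = 1771.2/2201.6 = 0.804.

0.804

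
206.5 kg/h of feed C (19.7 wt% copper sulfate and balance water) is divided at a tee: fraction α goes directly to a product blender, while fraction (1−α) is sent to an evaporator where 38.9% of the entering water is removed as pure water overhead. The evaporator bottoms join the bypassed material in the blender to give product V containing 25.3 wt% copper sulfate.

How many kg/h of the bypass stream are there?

60.17 kg/h

All 206.5×0.197 = 40.681 kg/h of copper sulfate reaches V, so V = 40.681/0.253 = 160.79 kg/h and vapour = 45.708 kg/h.
The evaporator receives (1−α)·206.5 of feed at 0.803 water and removes 0.389 of that water:
0.389×0.803×(1−α)×206.5 = 45.708
(1−α) = 45.708/64.504 = 0.7086;  α = 0.2914.
Bypass flow = 0.2914×206.5 = 60.174 kg/h.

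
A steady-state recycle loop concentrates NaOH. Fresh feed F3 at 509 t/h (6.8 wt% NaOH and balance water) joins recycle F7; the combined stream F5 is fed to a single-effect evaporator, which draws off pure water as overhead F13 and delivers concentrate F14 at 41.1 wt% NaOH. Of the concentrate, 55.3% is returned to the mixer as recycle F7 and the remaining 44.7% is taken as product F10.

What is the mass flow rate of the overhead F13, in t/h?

424.8 t/h

Overall NaOH balance (none leaves overhead): NaOH in fresh feed = NaOH in product, i.e. 509×0.068 = (1−0.553)·F14·0.411.
F14 = 34.612/(0.411×0.447) = 188.4 t/h.
Recycle F7 = 0.553×188.4 = 104.18 t/h.
Combined feed F5 = 509 + 104.18 = 613.18 t/h.
Overhead F13 = F5 − F14 = 613.18 − 188.4 = 424.79 t/h.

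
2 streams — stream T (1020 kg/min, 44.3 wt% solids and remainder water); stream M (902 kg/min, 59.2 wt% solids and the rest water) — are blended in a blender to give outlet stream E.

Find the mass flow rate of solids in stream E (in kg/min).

985.8 kg/min

solids out = solids in = 1020×0.443 + 902×0.592 = 985.84 kg/min.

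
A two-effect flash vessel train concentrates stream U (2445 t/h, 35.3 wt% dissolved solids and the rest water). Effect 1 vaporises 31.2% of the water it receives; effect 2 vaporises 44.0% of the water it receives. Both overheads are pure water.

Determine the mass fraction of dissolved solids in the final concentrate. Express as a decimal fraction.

0.586

water in feed = 2445×0.647 = 1581.9 t/h.
After stage 1: water left = (1−0.312)×1581.9 = 1088.4; stream total = 1951.4 t/h.
After stage 2: water left = (1−0.440)×1088.4 = 609.48; final concentrate = 1472.6 t/h.
dissolved solids fraction = 863.08/1472.6 = 0.586.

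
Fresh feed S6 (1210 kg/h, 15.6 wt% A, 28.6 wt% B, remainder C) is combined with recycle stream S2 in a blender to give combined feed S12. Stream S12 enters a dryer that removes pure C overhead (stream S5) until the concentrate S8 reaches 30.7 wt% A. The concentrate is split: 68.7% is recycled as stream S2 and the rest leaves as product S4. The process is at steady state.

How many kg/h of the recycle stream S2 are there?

1350 kg/h

Overall A balance (none leaves overhead): A in fresh feed = A in product, i.e. 1210×0.156 = (1−0.687)·S8·0.307.
S8 = 188.76/(0.307×0.313) = 1964.4 kg/h.
Recycle S2 = 0.687×1964.4 = 1349.5 kg/h.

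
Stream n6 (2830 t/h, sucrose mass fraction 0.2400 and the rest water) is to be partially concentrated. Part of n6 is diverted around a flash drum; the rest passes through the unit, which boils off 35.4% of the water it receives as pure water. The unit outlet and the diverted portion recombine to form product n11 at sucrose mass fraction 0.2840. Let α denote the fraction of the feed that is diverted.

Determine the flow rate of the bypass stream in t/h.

All 2830×0.240 = 679.2 t/h of sucrose reaches n11, so n11 = 679.2/0.284 = 2391.5 t/h and vapour = 438.45 t/h.
The evaporator receives (1−α)·2830 of feed at 0.760 water and removes 0.354 of that water:
0.354×0.760×(1−α)×2830 = 438.45
(1−α) = 438.45/761.38 = 0.5759;  α = 0.4241.
Bypass flow = 0.4241×2830 = 1200.3 t/h.

1200 t/h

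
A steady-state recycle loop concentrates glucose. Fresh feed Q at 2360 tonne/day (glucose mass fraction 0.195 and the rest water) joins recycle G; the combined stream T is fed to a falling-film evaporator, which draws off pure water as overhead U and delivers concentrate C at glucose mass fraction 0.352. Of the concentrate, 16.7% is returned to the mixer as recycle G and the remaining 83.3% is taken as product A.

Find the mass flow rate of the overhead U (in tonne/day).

1053 tonne/day

Overall glucose balance (none leaves overhead): glucose in fresh feed = glucose in product, i.e. 2360×0.195 = (1−0.167)·C·0.352.
C = 460.2/(0.352×0.833) = 1569.5 tonne/day.
Recycle G = 0.167×1569.5 = 262.11 tonne/day.
Combined feed T = 2360 + 262.11 = 2622.1 tonne/day.
Overhead U = T − C = 2622.1 − 1569.5 = 1052.6 tonne/day.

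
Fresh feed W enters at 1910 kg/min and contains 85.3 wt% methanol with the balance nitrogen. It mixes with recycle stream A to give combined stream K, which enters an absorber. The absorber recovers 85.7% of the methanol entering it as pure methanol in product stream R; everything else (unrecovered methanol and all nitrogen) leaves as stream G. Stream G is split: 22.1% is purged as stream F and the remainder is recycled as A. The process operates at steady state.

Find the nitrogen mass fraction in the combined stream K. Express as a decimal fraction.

nitrogen enters only via W and leaves only via the purge: 1910×0.147 = 0.221×(nitrogen in G), and the absorber passes all nitrogen, so nitrogen in K = nitrogen in G = 1270.5 kg/min.
methanol in K: m_A = 1910×0.853 + (1−0.221)·(1−0.857)·m_A, so m_A = 1629.2/0.8886 = 1833.5 kg/min.
K = 1833.5 + 1270.5 = 3103.9 kg/min.
nitrogen fraction in K = 1270.5/3103.9 = 0.409.

0.409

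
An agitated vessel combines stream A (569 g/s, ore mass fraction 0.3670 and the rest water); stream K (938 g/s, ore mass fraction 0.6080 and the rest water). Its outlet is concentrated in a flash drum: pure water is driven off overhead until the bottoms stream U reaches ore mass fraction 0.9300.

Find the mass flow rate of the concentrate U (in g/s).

ore entering = 569×0.367 + 938×0.608 = 779.13 g/s.
All ore reports to U, so U = 779.13/0.930 = 837.77 g/s.

837.8 g/s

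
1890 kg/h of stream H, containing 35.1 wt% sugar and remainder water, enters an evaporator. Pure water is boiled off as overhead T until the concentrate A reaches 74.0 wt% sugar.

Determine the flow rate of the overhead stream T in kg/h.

sugar is conserved: 1890×0.351 = 663.39 kg/h all reports to the concentrate.
Concentrate = 663.39/(target fraction) = 896.47 kg/h.
Overhead = 1890 − 896.47 = 993.53 kg/h.

993.5 kg/h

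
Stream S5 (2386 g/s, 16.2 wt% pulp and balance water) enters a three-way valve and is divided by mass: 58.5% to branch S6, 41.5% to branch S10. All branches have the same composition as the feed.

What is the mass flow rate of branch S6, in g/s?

1396 g/s

Branch S6 flow = 0.585×2386 = 1395.8 g/s.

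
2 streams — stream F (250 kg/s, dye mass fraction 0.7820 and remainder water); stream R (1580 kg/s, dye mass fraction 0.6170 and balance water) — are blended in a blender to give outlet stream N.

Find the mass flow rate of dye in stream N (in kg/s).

1170 kg/s

dye out = dye in = 250×0.782 + 1580×0.617 = 1170.4 kg/s.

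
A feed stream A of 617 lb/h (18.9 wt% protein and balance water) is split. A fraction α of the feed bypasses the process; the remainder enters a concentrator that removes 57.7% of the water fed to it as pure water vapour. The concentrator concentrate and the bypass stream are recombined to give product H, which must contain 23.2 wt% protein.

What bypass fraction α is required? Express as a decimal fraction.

All 617×0.189 = 116.61 lb/h of protein reaches H, so H = 116.61/0.232 = 502.64 lb/h and vapour = 114.36 lb/h.
The evaporator receives (1−α)·617 of feed at 0.811 water and removes 0.577 of that water:
0.577×0.811×(1−α)×617 = 114.36
(1−α) = 114.36/288.72 = 0.3961;  α = 0.6039.

0.604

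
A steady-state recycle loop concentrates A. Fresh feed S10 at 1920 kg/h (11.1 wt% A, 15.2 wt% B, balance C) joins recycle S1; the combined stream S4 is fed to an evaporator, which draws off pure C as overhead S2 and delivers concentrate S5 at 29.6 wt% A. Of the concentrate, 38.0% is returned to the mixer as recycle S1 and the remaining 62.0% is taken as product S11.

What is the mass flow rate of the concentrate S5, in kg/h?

Overall A balance (none leaves overhead): A in fresh feed = A in product, i.e. 1920×0.111 = (1−0.380)·S5·0.296.
S5 = 213.12/(0.296×0.620) = 1161.3 kg/h.

1161 kg/h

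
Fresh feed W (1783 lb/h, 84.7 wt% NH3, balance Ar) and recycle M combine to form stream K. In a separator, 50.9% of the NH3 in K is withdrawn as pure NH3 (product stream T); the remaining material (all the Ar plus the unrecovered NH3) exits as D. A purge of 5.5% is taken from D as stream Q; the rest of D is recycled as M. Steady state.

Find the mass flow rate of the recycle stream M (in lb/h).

5994 lb/h

Ar enters only via W and leaves only via the purge: 1783×0.153 = 0.055×(Ar in D), and the separator passes all Ar, so Ar in K = Ar in D = 4960 lb/h.
NH3 in K: m_A = 1783×0.847 + (1−0.055)·(1−0.509)·m_A, so m_A = 1510.2/0.5360 = 2817.5 lb/h.
D = (1−0.509)×2817.5 + 4960 = 6343.4 lb/h.
Recycle M = (1−0.055)×6343.4 = 5994.5 lb/h.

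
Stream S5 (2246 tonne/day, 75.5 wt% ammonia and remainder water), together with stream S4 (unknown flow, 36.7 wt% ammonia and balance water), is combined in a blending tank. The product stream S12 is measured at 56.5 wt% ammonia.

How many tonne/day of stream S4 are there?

2155 tonne/day

Let S4 be the unknown flow. Total out = 2246 + S4.
ammonia balance: 1695.7 + 0.367·S4 = 0.565·(2246 + S4)
(0.367 − 0.565)·S4 = 0.565×2246 − 1695.7 = -426.74
S4 = -426.74 / -0.198 = 2155.3 tonne/day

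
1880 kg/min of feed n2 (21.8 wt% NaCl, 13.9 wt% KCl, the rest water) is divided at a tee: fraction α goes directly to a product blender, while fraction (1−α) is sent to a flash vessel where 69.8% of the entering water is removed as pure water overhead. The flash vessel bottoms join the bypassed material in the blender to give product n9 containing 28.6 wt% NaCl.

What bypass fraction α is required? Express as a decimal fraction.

0.470

All 1880×0.218 = 409.84 kg/min of NaCl reaches n9, so n9 = 409.84/0.286 = 1433 kg/min and vapour = 446.99 kg/min.
The evaporator receives (1−α)·1880 of feed at 0.643 water and removes 0.698 of that water:
0.698×0.643×(1−α)×1880 = 446.99
(1−α) = 446.99/843.77 = 0.5298;  α = 0.4702.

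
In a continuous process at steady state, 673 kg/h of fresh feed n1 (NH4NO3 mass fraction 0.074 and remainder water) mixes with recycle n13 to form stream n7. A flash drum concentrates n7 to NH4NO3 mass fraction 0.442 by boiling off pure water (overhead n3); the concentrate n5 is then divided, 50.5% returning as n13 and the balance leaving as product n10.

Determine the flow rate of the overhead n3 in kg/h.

560.3 kg/h

Overall NH4NO3 balance (none leaves overhead): NH4NO3 in fresh feed = NH4NO3 in product, i.e. 673×0.074 = (1−0.505)·n5·0.442.
n5 = 49.802/(0.442×0.495) = 227.62 kg/h.
Recycle n13 = 0.505×227.62 = 114.95 kg/h.
Combined feed n7 = 673 + 114.95 = 787.95 kg/h.
Overhead n3 = n7 − n5 = 787.95 − 227.62 = 560.33 kg/h.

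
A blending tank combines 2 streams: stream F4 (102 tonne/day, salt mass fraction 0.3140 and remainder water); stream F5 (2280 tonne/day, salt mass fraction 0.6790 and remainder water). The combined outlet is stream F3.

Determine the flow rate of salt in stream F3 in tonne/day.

salt out = salt in = 102×0.314 + 2280×0.679 = 1580.1 tonne/day.

1580 tonne/day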